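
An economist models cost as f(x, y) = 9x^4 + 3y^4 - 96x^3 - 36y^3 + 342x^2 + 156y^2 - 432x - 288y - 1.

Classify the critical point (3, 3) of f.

The mixed partial ∂²f/∂x∂y is 0, so the Hessian at any point is diag(f_xx, f_yy) = diag(36(3x^2 - 16x + 19), 12(3y^2 - 18y + 26)).
At (3, 3): H = diag(-72, -12).
Both eigenvalues are negative, so H is negative definite: a local maximum.

local maximum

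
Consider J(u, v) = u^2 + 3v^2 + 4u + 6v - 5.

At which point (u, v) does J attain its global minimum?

(-2, -1)

J(u,v) separates as P(u) + Q(v) − 5, so its minimum is min P + min Q − 5.
P'(u) = 2u + 4 vanishes at u ∈ {-2}; Q'(v) = 6v + 6 vanishes at v ∈ {-1}.
Local minima of P (where P''>0): P(-2)=-4. Local minima of Q: Q(-1)=-3.
So the global minimum of J is P(-2) + Q(-1) − 5 = -4 − 3 − 5 = -12, attained at (-2, -1).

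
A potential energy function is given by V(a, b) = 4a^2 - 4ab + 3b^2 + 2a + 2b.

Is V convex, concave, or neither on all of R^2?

V is quadratic, so its Hessian is the constant matrix H = [[8, -4], [-4, 6]].
det(H) = 32, tr(H) = 14.
det(H) > 0 and tr(H) > 0, so H is positive definite everywhere: convex.

convex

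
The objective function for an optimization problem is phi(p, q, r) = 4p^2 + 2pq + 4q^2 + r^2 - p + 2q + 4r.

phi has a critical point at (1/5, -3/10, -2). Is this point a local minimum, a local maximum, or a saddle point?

local minimum

The Hessian is constant: H = [[8, 2, 0], [2, 8, 0], [0, 0, 2]].
Leading principal minors: Δ₁ = 8, Δ₂ = 60, Δ₃ = 120.
All leading minors are positive, so H is positive definite: a local minimum.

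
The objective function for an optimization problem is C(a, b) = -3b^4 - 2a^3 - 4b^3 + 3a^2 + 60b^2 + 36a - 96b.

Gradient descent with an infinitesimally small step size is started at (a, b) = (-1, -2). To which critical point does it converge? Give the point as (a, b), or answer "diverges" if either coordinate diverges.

(-2, 1)

C is separable, so gradient descent decouples: a follows -∂C/∂a, b follows -∂C/∂b.
∂C/∂a = -6(a - 3)(a + 2); at a=-1 this is 24, so a decreases.
∂C/∂b = -12(b - 2)(b - 1)(b + 4); at b=-2 this is -288, so b increases.
a converges to its nearest critical value -2 (a local min of the a-part); b converges to 1. The iterate converges to (-2, 1).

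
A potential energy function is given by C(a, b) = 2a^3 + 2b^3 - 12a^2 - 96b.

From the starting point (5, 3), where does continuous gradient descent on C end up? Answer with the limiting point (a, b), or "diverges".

(4, 4)

C is separable, so gradient descent decouples: a follows -∂C/∂a, b follows -∂C/∂b.
∂C/∂a = 6a(a - 4); at a=5 this is 30, so a decreases.
∂C/∂b = 6(b - 4)(b + 4); at b=3 this is -42, so b increases.
a converges to its nearest critical value 4 (a local min of the a-part); b converges to 4. The iterate converges to (4, 4).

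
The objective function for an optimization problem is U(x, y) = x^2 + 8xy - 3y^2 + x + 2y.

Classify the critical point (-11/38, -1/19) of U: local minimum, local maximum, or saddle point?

The Hessian of U is constant: H = [[2, 8], [8, -6]].
det(H) = 2·(-6) − 8² = -76.
Since det(H) < 0, H is indefinite and the critical point is a saddle point.

saddle point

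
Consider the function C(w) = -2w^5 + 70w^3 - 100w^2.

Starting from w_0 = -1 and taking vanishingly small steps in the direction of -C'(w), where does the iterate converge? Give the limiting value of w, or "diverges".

C'(w) = -10w(w - 4)(w - 1)(w + 5), so C'(-1) = 400.
Gradient descent moves in the -C' direction, i.e. w is decreasing.
The nearest critical point in that direction is w = -5, where C'' = 2700 > 0 (a local minimum). The iterate converges there.

-5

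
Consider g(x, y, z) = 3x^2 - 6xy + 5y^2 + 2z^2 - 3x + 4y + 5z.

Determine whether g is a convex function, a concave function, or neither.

convex

g is quadratic, so its Hessian is the constant matrix H = [[6, -6, 0], [-6, 10, 0], [0, 0, 4]].
Leading principal minors: 6, 24, 96.
All positive ⇒ H ≻ 0 ⇒ convex.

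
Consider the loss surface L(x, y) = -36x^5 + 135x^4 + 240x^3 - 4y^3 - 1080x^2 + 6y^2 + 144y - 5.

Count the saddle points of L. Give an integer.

L separates as a function of x plus a function of y, so ∇L=0 decouples.
∂L/∂x = -180x(x - 3)(x - 2)(x + 2) = 0 at x ∈ {-2, 0, 2, 3}; ∂L/∂y = -12(y - 4)(y + 3) = 0 at y ∈ {-3, 4}.
The Hessian is diagonal: diag(L_xx, L_yy). Second derivatives: L_xx(-2)=7200, L_xx(0)=-2160, L_xx(2)=1440, L_xx(3)=-2700; L_yy(-3)=84, L_yy(4)=-84.
Saddle points occur where the two diagonal entries have opposite signs: (-2, 4), (0, -3), (2, 4), (3, -3). Count: 4.

4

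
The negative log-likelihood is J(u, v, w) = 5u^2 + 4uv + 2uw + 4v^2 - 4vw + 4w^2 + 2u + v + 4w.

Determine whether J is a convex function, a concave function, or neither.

J is quadratic, so its Hessian is the constant matrix H = [[10, 4, 2], [4, 8, -4], [2, -4, 8]].
Leading principal minors: 10, 64, 256.
All positive ⇒ H ≻ 0 ⇒ convex.

convex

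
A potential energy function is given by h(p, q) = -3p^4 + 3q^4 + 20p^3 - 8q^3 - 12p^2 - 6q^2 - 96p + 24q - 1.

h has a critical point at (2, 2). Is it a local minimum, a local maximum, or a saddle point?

The mixed partial ∂²h/∂p∂q is 0, so the Hessian at any point is diag(h_pp, h_qq) = diag(12(-3p^2 + 10p - 2), 12(3q^2 - 4q - 1)).
At (2, 2): H = diag(72, 36).
Both eigenvalues are positive, so H is positive definite: a local minimum.

local minimum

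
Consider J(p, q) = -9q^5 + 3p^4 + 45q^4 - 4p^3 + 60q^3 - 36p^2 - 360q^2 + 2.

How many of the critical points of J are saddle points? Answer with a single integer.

6

J separates as a function of p plus a function of q, so ∇J=0 decouples.
∂J/∂p = 12p(p - 3)(p + 2) = 0 at p ∈ {-2, 0, 3}; ∂J/∂q = -45q(q - 4)(q - 2)(q + 2) = 0 at q ∈ {-2, 0, 2, 4}.
The Hessian is diagonal: diag(J_pp, J_qq). Second derivatives: J_pp(-2)=120, J_pp(0)=-72, J_pp(3)=180; J_qq(-2)=2160, J_qq(0)=-720, J_qq(2)=720, J_qq(4)=-2160.
Saddle points occur where the two diagonal entries have opposite signs: (-2, 0), (-2, 4), (0, -2), (0, 2), (3, 0), (3, 4). Count: 6.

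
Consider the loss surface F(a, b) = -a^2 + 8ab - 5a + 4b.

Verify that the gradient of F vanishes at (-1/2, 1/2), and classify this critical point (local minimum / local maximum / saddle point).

∇F = (-2a + 8b - 5, 8a + 4); substituting (-1/2, 1/2) gives ∇F = (0, 0), so (-1/2, 1/2) is indeed a critical point.
The Hessian of F is constant: H = [[-2, 8], [8, 0]].
det(H) = (-2)·0 − 8² = -64.
Since det(H) < 0, H is indefinite and the critical point is a saddle point.

saddle point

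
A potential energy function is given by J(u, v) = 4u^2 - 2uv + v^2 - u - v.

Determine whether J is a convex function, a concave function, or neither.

J is quadratic, so its Hessian is the constant matrix H = [[8, -2], [-2, 2]].
det(H) = 12, tr(H) = 10.
det(H) > 0 and tr(H) > 0, so H is positive definite everywhere: convex.

convex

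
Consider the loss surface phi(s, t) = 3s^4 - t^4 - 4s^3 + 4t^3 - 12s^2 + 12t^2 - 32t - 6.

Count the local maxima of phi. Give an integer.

2

phi separates as a function of s plus a function of t, so ∇phi=0 decouples.
∂phi/∂s = 12s(s - 2)(s + 1) = 0 at s ∈ {-1, 0, 2}; ∂phi/∂t = -4(t - 4)(t - 1)(t + 2) = 0 at t ∈ {-2, 1, 4}.
The Hessian is diagonal: diag(phi_ss, phi_tt). Second derivatives: phi_ss(-1)=36, phi_ss(0)=-24, phi_ss(2)=72; phi_tt(-2)=-72, phi_tt(1)=36, phi_tt(4)=-72.
Local maxima occur where both diagonal entries negative: (0, -2), (0, 4). Count: 2.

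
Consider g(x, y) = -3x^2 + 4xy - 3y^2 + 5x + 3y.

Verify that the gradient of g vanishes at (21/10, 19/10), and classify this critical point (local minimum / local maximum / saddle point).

local maximum

∇g = (-6x + 4y + 5, 4x - 6y + 3); substituting (21/10, 19/10) gives ∇g = (0, 0), so (21/10, 19/10) is indeed a critical point.
The Hessian of g is constant: H = [[-6, 4], [4, -6]].
det(H) = (-6)·(-6) − 4² = 20.
det(H) > 0 and tr(H) = -12 < 0, so H is negative definite and the point is a local maximum.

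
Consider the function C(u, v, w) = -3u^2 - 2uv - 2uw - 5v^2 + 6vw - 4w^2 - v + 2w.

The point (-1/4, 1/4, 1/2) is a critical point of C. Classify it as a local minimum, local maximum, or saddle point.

local maximum

The Hessian is constant: H = [[-6, -2, -2], [-2, -10, 6], [-2, 6, -8]].
Leading principal minors: Δ₁ = -6, Δ₂ = 56, Δ₃ = -144.
The minors alternate sign starting negative (−, +, −), so H is negative definite: a local maximum.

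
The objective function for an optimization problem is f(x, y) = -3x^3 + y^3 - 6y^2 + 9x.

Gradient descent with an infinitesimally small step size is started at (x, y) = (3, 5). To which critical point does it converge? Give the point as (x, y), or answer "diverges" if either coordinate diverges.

diverges

f is separable, so gradient descent decouples: x follows -∂f/∂x, y follows -∂f/∂y.
∂f/∂x = -9(x - 1)(x + 1); at x=3 this is -72, so x increases.
∂f/∂y = 3y(y - 4); at y=5 this is 15, so y decreases.
The x-coordinate has no critical point in that direction and runs off to infinity.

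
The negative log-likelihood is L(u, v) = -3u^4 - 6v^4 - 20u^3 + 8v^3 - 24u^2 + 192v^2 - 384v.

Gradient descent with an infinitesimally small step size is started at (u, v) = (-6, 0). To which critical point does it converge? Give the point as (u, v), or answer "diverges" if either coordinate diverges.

L is separable, so gradient descent decouples: u follows -∂L/∂u, v follows -∂L/∂v.
∂L/∂u = -12u(u + 1)(u + 4); at u=-6 this is 720, so u decreases.
∂L/∂v = -24(v - 4)(v - 1)(v + 4); at v=0 this is -384, so v increases.
The u-coordinate has no critical point in that direction and runs off to infinity.

diverges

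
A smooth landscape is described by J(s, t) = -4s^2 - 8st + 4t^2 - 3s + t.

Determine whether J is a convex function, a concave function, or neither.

J is quadratic, so its Hessian is the constant matrix H = [[-8, -8], [-8, 8]].
det(H) = -128, tr(H) = 0.
det(H) < 0, so H is indefinite: neither convex nor concave.

neither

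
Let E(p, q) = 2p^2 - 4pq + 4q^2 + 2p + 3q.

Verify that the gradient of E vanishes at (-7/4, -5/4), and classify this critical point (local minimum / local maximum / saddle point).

local minimum

∇E = (4p - 4q + 2, -4p + 8q + 3); substituting (-7/4, -5/4) gives ∇E = (0, 0), so (-7/4, -5/4) is indeed a critical point.
The Hessian of E is constant: H = [[4, -4], [-4, 8]].
det(H) = 4·8 − (-4)² = 16.
det(H) > 0 and tr(H) = 12 > 0, so H is positive definite and the point is a local minimum.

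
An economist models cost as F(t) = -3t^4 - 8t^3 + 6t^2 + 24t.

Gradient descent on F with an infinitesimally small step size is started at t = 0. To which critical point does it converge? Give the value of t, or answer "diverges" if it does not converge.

-1

F'(t) = -12(t - 1)(t + 1)(t + 2), so F'(0) = 24.
Gradient descent moves in the -F' direction, i.e. t is decreasing.
The nearest critical point in that direction is t = -1, where F'' = 24 > 0 (a local minimum). The iterate converges there.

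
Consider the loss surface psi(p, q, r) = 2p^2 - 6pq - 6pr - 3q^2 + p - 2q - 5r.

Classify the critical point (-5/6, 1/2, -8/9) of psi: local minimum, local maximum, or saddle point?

The Hessian is constant: H = [[4, -6, -6], [-6, -6, 0], [-6, 0, 0]].
Leading principal minors: Δ₁ = 4, Δ₂ = -60, Δ₃ = 216.
The minors fit neither the all-positive nor the alternating-sign pattern, so H is indefinite: a saddle point.

saddle point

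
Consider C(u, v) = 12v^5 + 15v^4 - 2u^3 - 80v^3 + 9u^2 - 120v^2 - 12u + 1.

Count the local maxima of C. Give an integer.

2

C separates as a function of u plus a function of v, so ∇C=0 decouples.
∂C/∂u = -6(u - 2)(u - 1) = 0 at u ∈ {1, 2}; ∂C/∂v = 60v(v - 2)(v + 1)(v + 2) = 0 at v ∈ {-2, -1, 0, 2}.
The Hessian is diagonal: diag(C_uu, C_vv). Second derivatives: C_uu(1)=6, C_uu(2)=-6; C_vv(-2)=-480, C_vv(-1)=180, C_vv(0)=-240, C_vv(2)=1440.
Local maxima occur where both diagonal entries negative: (2, -2), (2, 0). Count: 2.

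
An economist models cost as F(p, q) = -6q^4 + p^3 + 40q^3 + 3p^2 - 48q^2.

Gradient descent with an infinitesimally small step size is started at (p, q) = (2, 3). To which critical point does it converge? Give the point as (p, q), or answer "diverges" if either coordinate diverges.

F is separable, so gradient descent decouples: p follows -∂F/∂p, q follows -∂F/∂q.
∂F/∂p = 3p(p + 2); at p=2 this is 24, so p decreases.
∂F/∂q = -24q(q - 4)(q - 1); at q=3 this is 144, so q decreases.
p converges to its nearest critical value 0 (a local min of the p-part); q converges to 1. The iterate converges to (0, 1).

(0, 1)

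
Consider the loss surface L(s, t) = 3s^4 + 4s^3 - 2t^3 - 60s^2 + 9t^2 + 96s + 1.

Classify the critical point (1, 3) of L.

local maximum

The mixed partial ∂²L/∂s∂t is 0, so the Hessian at any point is diag(L_ss, L_tt) = diag(12(3s^2 + 2s - 10), 6(-2t + 3)).
At (1, 3): H = diag(-60, -18).
Both eigenvalues are negative, so H is negative definite: a local maximum.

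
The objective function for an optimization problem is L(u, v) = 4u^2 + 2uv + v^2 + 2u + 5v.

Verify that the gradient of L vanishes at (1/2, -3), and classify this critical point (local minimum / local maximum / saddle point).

local minimum

∇L = (8u + 2v + 2, 2u + 2v + 5); substituting (1/2, -3) gives ∇L = (0, 0), so (1/2, -3) is indeed a critical point.
The Hessian of L is constant: H = [[8, 2], [2, 2]].
det(H) = 8·2 − 2² = 12.
det(H) > 0 and tr(H) = 10 > 0, so H is positive definite and the point is a local minimum.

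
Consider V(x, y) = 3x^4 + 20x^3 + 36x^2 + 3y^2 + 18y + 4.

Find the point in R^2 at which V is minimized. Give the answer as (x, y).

V(x,y) separates as P(x) + Q(y) + 4, so its minimum is min P + min Q + 4.
P'(x) = 12x(x + 2)(x + 3) vanishes at x ∈ {-3, -2, 0}; Q'(y) = 6y + 18 vanishes at y ∈ {-3}.
Local minima of P (where P''>0): P(-3)=27, P(0)=0. Local minima of Q: Q(-3)=-27.
So the global minimum of V is P(0) + Q(-3) + 4 = 0 − 27 + 4 = -23, attained at (0, -3).

(0, -3)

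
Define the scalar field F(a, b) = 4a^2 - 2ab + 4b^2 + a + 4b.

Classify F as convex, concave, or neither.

F is quadratic, so its Hessian is the constant matrix H = [[8, -2], [-2, 8]].
det(H) = 60, tr(H) = 16.
det(H) > 0 and tr(H) > 0, so H is positive definite everywhere: convex.

convex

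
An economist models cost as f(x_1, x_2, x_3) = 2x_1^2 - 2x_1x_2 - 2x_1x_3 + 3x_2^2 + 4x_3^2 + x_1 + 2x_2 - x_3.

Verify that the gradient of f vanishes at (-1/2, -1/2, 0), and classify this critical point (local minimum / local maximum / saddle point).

∇f = (4x_1 - 2x_2 - 2x_3 + 1, -2x_1 + 6x_2 + 2, -2x_1 + 8x_3 - 1); substituting (-1/2, -1/2, 0) gives ∇f = (0, 0, 0), so (-1/2, -1/2, 0) is indeed a critical point.
The Hessian is constant: H = [[4, -2, -2], [-2, 6, 0], [-2, 0, 8]].
Leading principal minors: Δ₁ = 4, Δ₂ = 20, Δ₃ = 136.
All leading minors are positive, so H is positive definite: a local minimum.

local minimum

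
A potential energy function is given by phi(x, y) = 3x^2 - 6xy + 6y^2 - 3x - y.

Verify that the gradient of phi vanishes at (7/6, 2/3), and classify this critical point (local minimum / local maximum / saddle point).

local minimum

∇phi = (6x - 6y - 3, -6x + 12y - 1); substituting (7/6, 2/3) gives ∇phi = (0, 0), so (7/6, 2/3) is indeed a critical point.
The Hessian of phi is constant: H = [[6, -6], [-6, 12]].
det(H) = 6·12 − (-6)² = 36.
det(H) > 0 and tr(H) = 18 > 0, so H is positive definite and the point is a local minimum.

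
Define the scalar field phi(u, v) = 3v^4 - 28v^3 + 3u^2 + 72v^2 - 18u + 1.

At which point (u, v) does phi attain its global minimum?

phi(u,v) separates as P(u) + Q(v) + 1, so its minimum is min P + min Q + 1.
P'(u) = 6u - 18 vanishes at u ∈ {3}; Q'(v) = 12v(v - 4)(v - 3) vanishes at v ∈ {0, 3, 4}.
Local minima of P (where P''>0): P(3)=-27. Local minima of Q: Q(0)=0, Q(4)=128.
So the global minimum of phi is P(3) + Q(0) + 1 = -27 + 0 + 1 = -26, attained at (3, 0).

(3, 0)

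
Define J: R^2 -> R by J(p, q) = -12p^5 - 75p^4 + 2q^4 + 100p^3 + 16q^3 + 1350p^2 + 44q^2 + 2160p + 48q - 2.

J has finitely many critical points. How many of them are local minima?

J separates as a function of p plus a function of q, so ∇J=0 decouples.
∂J/∂p = -60(p - 3)(p + 1)(p + 3)(p + 4) = 0 at p ∈ {-4, -3, -1, 3}; ∂J/∂q = 8(q + 1)(q + 2)(q + 3) = 0 at q ∈ {-3, -2, -1}.
The Hessian is diagonal: diag(J_pp, J_qq). Second derivatives: J_pp(-4)=1260, J_pp(-3)=-720, J_pp(-1)=1440, J_pp(3)=-10080; J_qq(-3)=16, J_qq(-2)=-8, J_qq(-1)=16.
Local minima occur where both diagonal entries positive: (-4, -3), (-4, -1), (-1, -3), (-1, -1). Count: 4.

4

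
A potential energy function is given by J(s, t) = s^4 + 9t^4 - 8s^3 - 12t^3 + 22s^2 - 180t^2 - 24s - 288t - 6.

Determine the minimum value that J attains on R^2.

J(s,t) separates as P(s) + Q(t) − 6, so its minimum is min P + min Q − 6.
P'(s) = 4(s - 3)(s - 2)(s - 1) vanishes at s ∈ {1, 2, 3}; Q'(t) = 36(t - 4)(t + 1)(t + 2) vanishes at t ∈ {-2, -1, 4}.
Local minima of P (where P''>0): P(1)=-9, P(3)=-9. Local minima of Q: Q(-2)=96, Q(4)=-2496.
So the global minimum of J is P(1) + Q(4) − 6 = -9 − 2496 − 6 = -2511, attained at (1, 4).

-2511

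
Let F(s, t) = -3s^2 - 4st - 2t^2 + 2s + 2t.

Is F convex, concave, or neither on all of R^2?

concave

F is quadratic, so its Hessian is the constant matrix H = [[-6, -4], [-4, -4]].
det(H) = 8, tr(H) = -10.
det(H) > 0 and tr(H) < 0, so H is negative definite everywhere: concave.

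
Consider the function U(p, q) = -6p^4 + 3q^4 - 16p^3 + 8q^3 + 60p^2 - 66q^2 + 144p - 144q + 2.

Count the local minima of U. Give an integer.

U separates as a function of p plus a function of q, so ∇U=0 decouples.
∂U/∂p = -24(p - 2)(p + 1)(p + 3) = 0 at p ∈ {-3, -1, 2}; ∂U/∂q = 12(q - 3)(q + 1)(q + 4) = 0 at q ∈ {-4, -1, 3}.
The Hessian is diagonal: diag(U_pp, U_qq). Second derivatives: U_pp(-3)=-240, U_pp(-1)=144, U_pp(2)=-360; U_qq(-4)=252, U_qq(-1)=-144, U_qq(3)=336.
Local minima occur where both diagonal entries positive: (-1, -4), (-1, 3). Count: 2.

2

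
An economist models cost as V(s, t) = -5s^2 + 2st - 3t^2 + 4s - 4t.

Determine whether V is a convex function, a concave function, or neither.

concave

V is quadratic, so its Hessian is the constant matrix H = [[-10, 2], [2, -6]].
det(H) = 56, tr(H) = -16.
det(H) > 0 and tr(H) < 0, so H is negative definite everywhere: concave.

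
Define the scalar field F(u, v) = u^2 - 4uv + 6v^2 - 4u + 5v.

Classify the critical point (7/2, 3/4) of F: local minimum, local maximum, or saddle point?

The Hessian of F is constant: H = [[2, -4], [-4, 12]].
det(H) = 2·12 − (-4)² = 8.
det(H) > 0 and tr(H) = 14 > 0, so H is positive definite and the point is a local minimum.

local minimum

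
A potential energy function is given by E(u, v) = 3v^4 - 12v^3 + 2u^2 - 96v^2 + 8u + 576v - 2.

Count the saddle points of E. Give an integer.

1

E separates as a function of u plus a function of v, so ∇E=0 decouples.
∂E/∂u = 4(u + 2) = 0 at u ∈ {-2}; ∂E/∂v = 12(v - 4)(v - 3)(v + 4) = 0 at v ∈ {-4, 3, 4}.
The Hessian is diagonal: diag(E_uu, E_vv). Second derivatives: E_uu(-2)=4; E_vv(-4)=672, E_vv(3)=-84, E_vv(4)=96.
Saddle points occur where the two diagonal entries have opposite signs: (-2, 3). Count: 1.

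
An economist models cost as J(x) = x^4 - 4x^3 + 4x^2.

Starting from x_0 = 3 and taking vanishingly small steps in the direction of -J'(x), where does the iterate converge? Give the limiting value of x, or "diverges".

2

J'(x) = 4x(x - 2)(x - 1), so J'(3) = 24.
Gradient descent moves in the -J' direction, i.e. x is decreasing.
The nearest critical point in that direction is x = 2, where J'' = 8 > 0 (a local minimum). The iterate converges there.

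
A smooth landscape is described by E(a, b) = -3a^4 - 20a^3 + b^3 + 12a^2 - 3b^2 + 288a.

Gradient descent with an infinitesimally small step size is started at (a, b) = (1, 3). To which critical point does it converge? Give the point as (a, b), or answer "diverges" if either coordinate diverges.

(-3, 2)

E is separable, so gradient descent decouples: a follows -∂E/∂a, b follows -∂E/∂b.
∂E/∂a = -12(a - 2)(a + 3)(a + 4); at a=1 this is 240, so a decreases.
∂E/∂b = 3b(b - 2); at b=3 this is 9, so b decreases.
a converges to its nearest critical value -3 (a local min of the a-part); b converges to 2. The iterate converges to (-3, 2).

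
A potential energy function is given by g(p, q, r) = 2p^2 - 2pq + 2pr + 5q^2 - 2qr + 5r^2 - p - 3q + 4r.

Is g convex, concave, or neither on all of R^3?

g is quadratic, so its Hessian is the constant matrix H = [[4, -2, 2], [-2, 10, -2], [2, -2, 10]].
Leading principal minors: 4, 36, 320.
All positive ⇒ H ≻ 0 ⇒ convex.

convex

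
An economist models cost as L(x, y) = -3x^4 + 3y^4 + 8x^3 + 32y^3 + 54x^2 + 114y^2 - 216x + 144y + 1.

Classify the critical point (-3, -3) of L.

local maximum

The mixed partial ∂²L/∂x∂y is 0, so the Hessian at any point is diag(L_xx, L_yy) = diag(12(-3x^2 + 4x + 9), 12(3y^2 + 16y + 19)).
At (-3, -3): H = diag(-360, -24).
Both eigenvalues are negative, so H is negative definite: a local maximum.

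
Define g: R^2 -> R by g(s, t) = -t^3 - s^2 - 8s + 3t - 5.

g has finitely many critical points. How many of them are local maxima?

1

g separates as a function of s plus a function of t, so ∇g=0 decouples.
∂g/∂s = -2(s + 4) = 0 at s ∈ {-4}; ∂g/∂t = -3(t - 1)(t + 1) = 0 at t ∈ {-1, 1}.
The Hessian is diagonal: diag(g_ss, g_tt). Second derivatives: g_ss(-4)=-2; g_tt(-1)=6, g_tt(1)=-6.
Local maxima occur where both diagonal entries negative: (-4, 1). Count: 1.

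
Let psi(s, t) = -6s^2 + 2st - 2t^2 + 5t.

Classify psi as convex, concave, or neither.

psi is quadratic, so its Hessian is the constant matrix H = [[-12, 2], [2, -4]].
det(H) = 44, tr(H) = -16.
det(H) > 0 and tr(H) < 0, so H is negative definite everywhere: concave.

concave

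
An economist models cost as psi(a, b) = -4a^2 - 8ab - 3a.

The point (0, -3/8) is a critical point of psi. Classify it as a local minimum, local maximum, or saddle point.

saddle point

The Hessian of psi is constant: H = [[-8, -8], [-8, 0]].
det(H) = (-8)·0 − (-8)² = -64.
Since det(H) < 0, H is indefinite and the critical point is a saddle point.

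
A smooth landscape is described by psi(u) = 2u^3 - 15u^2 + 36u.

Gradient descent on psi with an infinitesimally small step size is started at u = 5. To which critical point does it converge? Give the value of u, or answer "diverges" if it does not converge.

3

psi'(u) = 6(u - 3)(u - 2), so psi'(5) = 36.
Gradient descent moves in the -psi' direction, i.e. u is decreasing.
The nearest critical point in that direction is u = 3, where psi'' = 6 > 0 (a local minimum). The iterate converges there.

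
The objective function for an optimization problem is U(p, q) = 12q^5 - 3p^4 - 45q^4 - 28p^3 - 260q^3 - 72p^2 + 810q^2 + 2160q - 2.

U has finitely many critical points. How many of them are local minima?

2

U separates as a function of p plus a function of q, so ∇U=0 decouples.
∂U/∂p = -12p(p + 3)(p + 4) = 0 at p ∈ {-4, -3, 0}; ∂U/∂q = 60(q - 4)(q - 3)(q + 1)(q + 3) = 0 at q ∈ {-3, -1, 3, 4}.
The Hessian is diagonal: diag(U_pp, U_qq). Second derivatives: U_pp(-4)=-48, U_pp(-3)=36, U_pp(0)=-144; U_qq(-3)=-5040, U_qq(-1)=2400, U_qq(3)=-1440, U_qq(4)=2100.
Local minima occur where both diagonal entries positive: (-3, -1), (-3, 4). Count: 2.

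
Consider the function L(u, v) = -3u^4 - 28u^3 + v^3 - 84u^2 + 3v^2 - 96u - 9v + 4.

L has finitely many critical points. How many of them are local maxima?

L separates as a function of u plus a function of v, so ∇L=0 decouples.
∂L/∂u = -12(u + 1)(u + 2)(u + 4) = 0 at u ∈ {-4, -2, -1}; ∂L/∂v = 3(v - 1)(v + 3) = 0 at v ∈ {-3, 1}.
The Hessian is diagonal: diag(L_uu, L_vv). Second derivatives: L_uu(-4)=-72, L_uu(-2)=24, L_uu(-1)=-36; L_vv(-3)=-12, L_vv(1)=12.
Local maxima occur where both diagonal entries negative: (-4, -3), (-1, -3). Count: 2.

2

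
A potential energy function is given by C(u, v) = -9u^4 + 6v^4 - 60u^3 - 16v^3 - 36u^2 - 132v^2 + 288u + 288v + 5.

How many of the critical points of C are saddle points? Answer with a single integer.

5

C separates as a function of u plus a function of v, so ∇C=0 decouples.
∂C/∂u = -36(u - 1)(u + 2)(u + 4) = 0 at u ∈ {-4, -2, 1}; ∂C/∂v = 24(v - 4)(v - 1)(v + 3) = 0 at v ∈ {-3, 1, 4}.
The Hessian is diagonal: diag(C_uu, C_vv). Second derivatives: C_uu(-4)=-360, C_uu(-2)=216, C_uu(1)=-540; C_vv(-3)=672, C_vv(1)=-288, C_vv(4)=504.
Saddle points occur where the two diagonal entries have opposite signs: (-4, -3), (-4, 4), (-2, 1), (1, -3), (1, 4). Count: 5.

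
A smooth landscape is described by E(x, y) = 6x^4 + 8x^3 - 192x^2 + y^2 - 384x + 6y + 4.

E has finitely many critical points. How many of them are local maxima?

0

E separates as a function of x plus a function of y, so ∇E=0 decouples.
∂E/∂x = 24(x - 4)(x + 1)(x + 4) = 0 at x ∈ {-4, -1, 4}; ∂E/∂y = 2(y + 3) = 0 at y ∈ {-3}.
The Hessian is diagonal: diag(E_xx, E_yy). Second derivatives: E_xx(-4)=576, E_xx(-1)=-360, E_xx(4)=960; E_yy(-3)=2.
Local maxima occur where both diagonal entries negative: none. Count: 0.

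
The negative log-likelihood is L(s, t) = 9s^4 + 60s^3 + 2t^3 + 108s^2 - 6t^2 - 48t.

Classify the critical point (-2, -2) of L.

The mixed partial ∂²L/∂s∂t is 0, so the Hessian at any point is diag(L_ss, L_tt) = diag(36(3s^2 + 10s + 6), 12(t - 1)).
At (-2, -2): H = diag(-72, -36).
Both eigenvalues are negative, so H is negative definite: a local maximum.

local maximum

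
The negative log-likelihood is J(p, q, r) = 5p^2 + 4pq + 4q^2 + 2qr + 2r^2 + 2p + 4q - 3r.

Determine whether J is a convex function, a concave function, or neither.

convex

J is quadratic, so its Hessian is the constant matrix H = [[10, 4, 0], [4, 8, 2], [0, 2, 4]].
Leading principal minors: 10, 64, 216.
All positive ⇒ H ≻ 0 ⇒ convex.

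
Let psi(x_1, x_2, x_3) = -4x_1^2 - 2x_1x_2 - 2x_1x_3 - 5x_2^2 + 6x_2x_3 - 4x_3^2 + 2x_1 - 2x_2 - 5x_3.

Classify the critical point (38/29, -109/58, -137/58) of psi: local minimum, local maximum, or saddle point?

local maximum

The Hessian is constant: H = [[-8, -2, -2], [-2, -10, 6], [-2, 6, -8]].
Leading principal minors: Δ₁ = -8, Δ₂ = 76, Δ₃ = -232.
The minors alternate sign starting negative (−, +, −), so H is negative definite: a local maximum.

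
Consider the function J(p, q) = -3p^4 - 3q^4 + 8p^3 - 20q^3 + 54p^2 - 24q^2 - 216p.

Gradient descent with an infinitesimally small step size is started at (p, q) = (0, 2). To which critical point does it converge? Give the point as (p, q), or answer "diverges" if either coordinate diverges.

J is separable, so gradient descent decouples: p follows -∂J/∂p, q follows -∂J/∂q.
∂J/∂p = -12(p - 3)(p - 2)(p + 3); at p=0 this is -216, so p increases.
∂J/∂q = -12q(q + 1)(q + 4); at q=2 this is -432, so q increases.
The q-coordinate has no critical point in that direction and runs off to infinity.

diverges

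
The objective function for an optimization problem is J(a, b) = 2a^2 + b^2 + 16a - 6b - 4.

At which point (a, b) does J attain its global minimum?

J(a,b) separates as P(a) + Q(b) − 4, so its minimum is min P + min Q − 4.
P'(a) = 4a + 16 vanishes at a ∈ {-4}; Q'(b) = 2b - 6 vanishes at b ∈ {3}.
Local minima of P (where P''>0): P(-4)=-32. Local minima of Q: Q(3)=-9.
So the global minimum of J is P(-4) + Q(3) − 4 = -32 − 9 − 4 = -45, attained at (-4, 3).

(-4, 3)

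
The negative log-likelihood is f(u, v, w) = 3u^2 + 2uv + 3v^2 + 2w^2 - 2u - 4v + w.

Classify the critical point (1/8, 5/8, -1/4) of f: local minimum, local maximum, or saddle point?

The Hessian is constant: H = [[6, 2, 0], [2, 6, 0], [0, 0, 4]].
Leading principal minors: Δ₁ = 6, Δ₂ = 32, Δ₃ = 128.
All leading minors are positive, so H is positive definite: a local minimum.

local minimum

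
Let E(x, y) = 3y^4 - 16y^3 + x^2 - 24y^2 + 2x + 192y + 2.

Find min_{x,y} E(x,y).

-303

E(x,y) separates as P(x) + Q(y) + 2, so its minimum is min P + min Q + 2.
P'(x) = 2x + 2 vanishes at x ∈ {-1}; Q'(y) = 12(y - 4)(y - 2)(y + 2) vanishes at y ∈ {-2, 2, 4}.
Local minima of P (where P''>0): P(-1)=-1. Local minima of Q: Q(-2)=-304, Q(4)=128.
So the global minimum of E is P(-1) + Q(-2) + 2 = -1 − 304 + 2 = -303, attained at (-1, -2).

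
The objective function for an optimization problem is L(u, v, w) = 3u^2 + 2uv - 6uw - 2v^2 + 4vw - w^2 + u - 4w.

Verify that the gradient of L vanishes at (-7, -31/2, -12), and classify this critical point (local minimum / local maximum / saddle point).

∇L = (6u + 2v - 6w + 1, 2u - 4v + 4w, -6u + 4v - 2w - 4); substituting (-7, -31/2, -12) gives ∇L = (0, 0, 0), so (-7, -31/2, -12) is indeed a critical point.
The Hessian is constant: H = [[6, 2, -6], [2, -4, 4], [-6, 4, -2]].
Leading principal minors: Δ₁ = 6, Δ₂ = -28, Δ₃ = 8.
The minors fit neither the all-positive nor the alternating-sign pattern, so H is indefinite: a saddle point.

saddle point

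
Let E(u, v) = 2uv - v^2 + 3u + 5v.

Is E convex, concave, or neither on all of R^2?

neither

E is quadratic, so its Hessian is the constant matrix H = [[0, 2], [2, -2]].
det(H) = -4, tr(H) = -2.
det(H) < 0, so H is indefinite: neither convex nor concave.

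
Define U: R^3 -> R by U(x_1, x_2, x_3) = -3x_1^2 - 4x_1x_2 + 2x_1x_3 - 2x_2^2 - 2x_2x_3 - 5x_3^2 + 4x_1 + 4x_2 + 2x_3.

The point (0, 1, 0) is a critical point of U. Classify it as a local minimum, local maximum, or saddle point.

The Hessian is constant: H = [[-6, -4, 2], [-4, -4, -2], [2, -2, -10]].
Leading principal minors: Δ₁ = -6, Δ₂ = 8, Δ₃ = -8.
The minors alternate sign starting negative (−, +, −), so H is negative definite: a local maximum.

local maximum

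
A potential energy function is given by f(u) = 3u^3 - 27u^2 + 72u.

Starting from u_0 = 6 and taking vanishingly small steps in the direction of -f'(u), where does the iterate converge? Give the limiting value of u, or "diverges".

4

f'(u) = 9(u - 4)(u - 2), so f'(6) = 72.
Gradient descent moves in the -f' direction, i.e. u is decreasing.
The nearest critical point in that direction is u = 4, where f'' = 18 > 0 (a local minimum). The iterate converges there.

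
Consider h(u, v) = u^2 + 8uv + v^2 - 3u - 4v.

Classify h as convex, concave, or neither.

neither

h is quadratic, so its Hessian is the constant matrix H = [[2, 8], [8, 2]].
det(H) = -60, tr(H) = 4.
det(H) < 0, so H is indefinite: neither convex nor concave.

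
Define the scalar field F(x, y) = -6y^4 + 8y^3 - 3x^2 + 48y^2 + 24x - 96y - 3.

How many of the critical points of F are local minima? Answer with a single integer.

F separates as a function of x plus a function of y, so ∇F=0 decouples.
∂F/∂x = -6(x - 4) = 0 at x ∈ {4}; ∂F/∂y = -24(y - 2)(y - 1)(y + 2) = 0 at y ∈ {-2, 1, 2}.
The Hessian is diagonal: diag(F_xx, F_yy). Second derivatives: F_xx(4)=-6; F_yy(-2)=-288, F_yy(1)=72, F_yy(2)=-96.
Local minima occur where both diagonal entries positive: none. Count: 0.

0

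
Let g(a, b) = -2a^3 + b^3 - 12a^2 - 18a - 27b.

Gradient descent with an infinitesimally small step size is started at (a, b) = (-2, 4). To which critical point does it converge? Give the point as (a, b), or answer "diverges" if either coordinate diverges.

(-3, 3)

g is separable, so gradient descent decouples: a follows -∂g/∂a, b follows -∂g/∂b.
∂g/∂a = -6(a + 1)(a + 3); at a=-2 this is 6, so a decreases.
∂g/∂b = 3(b - 3)(b + 3); at b=4 this is 21, so b decreases.
a converges to its nearest critical value -3 (a local min of the a-part); b converges to 3. The iterate converges to (-3, 3).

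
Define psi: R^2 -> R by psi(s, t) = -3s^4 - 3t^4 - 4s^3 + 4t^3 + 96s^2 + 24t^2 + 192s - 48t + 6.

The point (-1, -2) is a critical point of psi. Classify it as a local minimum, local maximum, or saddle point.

The mixed partial ∂²psi/∂s∂t is 0, so the Hessian at any point is diag(psi_ss, psi_tt) = diag(12(-3s^2 - 2s + 16), 12(-3t^2 + 2t + 4)).
At (-1, -2): H = diag(180, -144).
The eigenvalues have opposite signs, so H is indefinite: a saddle point.

saddle point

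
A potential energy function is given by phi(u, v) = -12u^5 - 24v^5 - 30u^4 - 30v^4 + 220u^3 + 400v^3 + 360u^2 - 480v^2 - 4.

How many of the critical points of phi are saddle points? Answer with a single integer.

phi separates as a function of u plus a function of v, so ∇phi=0 decouples.
∂phi/∂u = -60u(u - 3)(u + 1)(u + 4) = 0 at u ∈ {-4, -1, 0, 3}; ∂phi/∂v = -120v(v - 2)(v - 1)(v + 4) = 0 at v ∈ {-4, 0, 1, 2}.
The Hessian is diagonal: diag(phi_uu, phi_vv). Second derivatives: phi_uu(-4)=5040, phi_uu(-1)=-720, phi_uu(0)=720, phi_uu(3)=-5040; phi_vv(-4)=14400, phi_vv(0)=-960, phi_vv(1)=600, phi_vv(2)=-1440.
Saddle points occur where the two diagonal entries have opposite signs: (-4, 0), (-4, 2), (-1, -4), (-1, 1), (0, 0), (0, 2), (3, -4), (3, 1). Count: 8.

8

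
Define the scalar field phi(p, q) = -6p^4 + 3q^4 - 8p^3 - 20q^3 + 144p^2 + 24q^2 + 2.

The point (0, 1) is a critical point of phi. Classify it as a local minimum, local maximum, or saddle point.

The mixed partial ∂²phi/∂p∂q is 0, so the Hessian at any point is diag(phi_pp, phi_qq) = diag(24(-3p^2 - 2p + 12), 12(3q^2 - 10q + 4)).
At (0, 1): H = diag(288, -36).
The eigenvalues have opposite signs, so H is indefinite: a saddle point.

saddle point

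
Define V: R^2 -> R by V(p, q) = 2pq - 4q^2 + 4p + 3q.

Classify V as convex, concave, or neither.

V is quadratic, so its Hessian is the constant matrix H = [[0, 2], [2, -8]].
det(H) = -4, tr(H) = -8.
det(H) < 0, so H is indefinite: neither convex nor concave.

neither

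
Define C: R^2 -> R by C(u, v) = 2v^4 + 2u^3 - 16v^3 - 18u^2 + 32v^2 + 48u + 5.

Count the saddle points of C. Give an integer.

3

C separates as a function of u plus a function of v, so ∇C=0 decouples.
∂C/∂u = 6(u - 4)(u - 2) = 0 at u ∈ {2, 4}; ∂C/∂v = 8v(v - 4)(v - 2) = 0 at v ∈ {0, 2, 4}.
The Hessian is diagonal: diag(C_uu, C_vv). Second derivatives: C_uu(2)=-12, C_uu(4)=12; C_vv(0)=64, C_vv(2)=-32, C_vv(4)=64.
Saddle points occur where the two diagonal entries have opposite signs: (2, 0), (2, 4), (4, 2). Count: 3.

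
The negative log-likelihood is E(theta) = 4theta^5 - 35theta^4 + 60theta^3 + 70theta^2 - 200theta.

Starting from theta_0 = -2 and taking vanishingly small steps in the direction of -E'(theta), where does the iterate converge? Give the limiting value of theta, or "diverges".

diverges

E'(theta) = 20(theta - 5)(theta - 2)(theta - 1)(theta + 1), so E'(-2) = 1680.
Gradient descent moves in the -E' direction, i.e. theta is decreasing.
There is no critical point below theta=-2, and E' keeps the same sign, so the iterate runs off to −∞.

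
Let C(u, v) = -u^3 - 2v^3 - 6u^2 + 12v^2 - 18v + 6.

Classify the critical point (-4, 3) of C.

The mixed partial ∂²C/∂u∂v is 0, so the Hessian at any point is diag(C_uu, C_vv) = diag(-6(u + 2), 12(-v + 2)).
At (-4, 3): H = diag(12, -12).
The eigenvalues have opposite signs, so H is indefinite: a saddle point.

saddle point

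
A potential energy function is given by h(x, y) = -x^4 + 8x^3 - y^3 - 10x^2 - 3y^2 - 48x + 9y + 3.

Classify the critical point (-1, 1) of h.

local maximum

The mixed partial ∂²h/∂x∂y is 0, so the Hessian at any point is diag(h_xx, h_yy) = diag(4(-3x^2 + 12x - 5), -6(y + 1)).
At (-1, 1): H = diag(-80, -12).
Both eigenvalues are negative, so H is negative definite: a local maximum.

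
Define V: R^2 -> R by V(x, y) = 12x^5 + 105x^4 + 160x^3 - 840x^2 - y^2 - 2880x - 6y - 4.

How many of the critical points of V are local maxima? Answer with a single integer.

2

V separates as a function of x plus a function of y, so ∇V=0 decouples.
∂V/∂x = 60(x - 2)(x + 2)(x + 3)(x + 4) = 0 at x ∈ {-4, -3, -2, 2}; ∂V/∂y = -2(y + 3) = 0 at y ∈ {-3}.
The Hessian is diagonal: diag(V_xx, V_yy). Second derivatives: V_xx(-4)=-720, V_xx(-3)=300, V_xx(-2)=-480, V_xx(2)=7200; V_yy(-3)=-2.
Local maxima occur where both diagonal entries negative: (-4, -3), (-2, -3). Count: 2.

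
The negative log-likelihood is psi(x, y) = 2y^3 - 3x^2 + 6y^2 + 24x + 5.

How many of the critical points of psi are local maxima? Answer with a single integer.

1

psi separates as a function of x plus a function of y, so ∇psi=0 decouples.
∂psi/∂x = -6(x - 4) = 0 at x ∈ {4}; ∂psi/∂y = 6y(y + 2) = 0 at y ∈ {-2, 0}.
The Hessian is diagonal: diag(psi_xx, psi_yy). Second derivatives: psi_xx(4)=-6; psi_yy(-2)=-12, psi_yy(0)=12.
Local maxima occur where both diagonal entries negative: (4, -2). Count: 1.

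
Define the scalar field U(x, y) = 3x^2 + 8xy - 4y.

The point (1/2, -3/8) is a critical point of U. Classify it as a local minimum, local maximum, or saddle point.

saddle point

The Hessian of U is constant: H = [[6, 8], [8, 0]].
det(H) = 6·0 − 8² = -64.
Since det(H) < 0, H is indefinite and the critical point is a saddle point.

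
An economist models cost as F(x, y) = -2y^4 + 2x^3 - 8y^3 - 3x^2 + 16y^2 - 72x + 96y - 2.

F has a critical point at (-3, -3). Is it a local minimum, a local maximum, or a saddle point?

local maximum

The mixed partial ∂²F/∂x∂y is 0, so the Hessian at any point is diag(F_xx, F_yy) = diag(6(2x - 1), 8(-3y^2 - 6y + 4)).
At (-3, -3): H = diag(-42, -40).
Both eigenvalues are negative, so H is negative definite: a local maximum.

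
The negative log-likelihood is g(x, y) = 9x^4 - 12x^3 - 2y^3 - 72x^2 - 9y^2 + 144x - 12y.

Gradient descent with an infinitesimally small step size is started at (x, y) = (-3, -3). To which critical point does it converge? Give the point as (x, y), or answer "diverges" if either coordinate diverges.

g is separable, so gradient descent decouples: x follows -∂g/∂x, y follows -∂g/∂y.
∂g/∂x = 36(x - 2)(x - 1)(x + 2); at x=-3 this is -720, so x increases.
∂g/∂y = -6(y + 1)(y + 2); at y=-3 this is -12, so y increases.
x converges to its nearest critical value -2 (a local min of the x-part); y converges to -2. The iterate converges to (-2, -2).

(-2, -2)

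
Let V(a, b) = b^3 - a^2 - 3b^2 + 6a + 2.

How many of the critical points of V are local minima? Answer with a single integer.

V separates as a function of a plus a function of b, so ∇V=0 decouples.
∂V/∂a = -2(a - 3) = 0 at a ∈ {3}; ∂V/∂b = 3b(b - 2) = 0 at b ∈ {0, 2}.
The Hessian is diagonal: diag(V_aa, V_bb). Second derivatives: V_aa(3)=-2; V_bb(0)=-6, V_bb(2)=6.
Local minima occur where both diagonal entries positive: none. Count: 0.

0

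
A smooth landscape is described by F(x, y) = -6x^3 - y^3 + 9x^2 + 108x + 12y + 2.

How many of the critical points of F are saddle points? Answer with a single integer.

F separates as a function of x plus a function of y, so ∇F=0 decouples.
∂F/∂x = -18(x - 3)(x + 2) = 0 at x ∈ {-2, 3}; ∂F/∂y = -3(y - 2)(y + 2) = 0 at y ∈ {-2, 2}.
The Hessian is diagonal: diag(F_xx, F_yy). Second derivatives: F_xx(-2)=90, F_xx(3)=-90; F_yy(-2)=12, F_yy(2)=-12.
Saddle points occur where the two diagonal entries have opposite signs: (-2, 2), (3, -2). Count: 2.

2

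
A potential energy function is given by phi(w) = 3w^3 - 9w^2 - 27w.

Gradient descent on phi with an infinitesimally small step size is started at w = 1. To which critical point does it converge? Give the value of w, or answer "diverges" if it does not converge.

3

phi'(w) = 9(w - 3)(w + 1), so phi'(1) = -36.
Gradient descent moves in the -phi' direction, i.e. w is increasing.
The nearest critical point in that direction is w = 3, where phi'' = 36 > 0 (a local minimum). The iterate converges there.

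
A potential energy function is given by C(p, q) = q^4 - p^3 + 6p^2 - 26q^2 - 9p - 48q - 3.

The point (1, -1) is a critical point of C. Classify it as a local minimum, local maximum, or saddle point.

The mixed partial ∂²C/∂p∂q is 0, so the Hessian at any point is diag(C_pp, C_qq) = diag(6(-p + 2), 4(3q^2 - 13)).
At (1, -1): H = diag(6, -40).
The eigenvalues have opposite signs, so H is indefinite: a saddle point.

saddle point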